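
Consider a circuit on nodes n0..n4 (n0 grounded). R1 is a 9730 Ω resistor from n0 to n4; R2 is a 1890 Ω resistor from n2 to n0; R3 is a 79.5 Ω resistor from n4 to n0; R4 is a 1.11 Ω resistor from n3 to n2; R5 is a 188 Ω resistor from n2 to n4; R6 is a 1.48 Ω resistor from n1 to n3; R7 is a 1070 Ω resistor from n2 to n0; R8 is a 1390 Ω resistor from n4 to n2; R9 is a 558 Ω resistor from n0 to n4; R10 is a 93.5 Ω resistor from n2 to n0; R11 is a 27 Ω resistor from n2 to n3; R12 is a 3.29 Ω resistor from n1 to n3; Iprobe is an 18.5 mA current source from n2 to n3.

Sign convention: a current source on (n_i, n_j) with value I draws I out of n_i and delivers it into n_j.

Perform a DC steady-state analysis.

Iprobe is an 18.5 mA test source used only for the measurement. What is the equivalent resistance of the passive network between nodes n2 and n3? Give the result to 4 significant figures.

R_eq = 1.066 Ω

Apply KCL at each of the 4 non-ground nodes and solve the resulting linear system.
Node n1: branches {R6, R12} → V_1 = 0.01972
Node n2: branches {R2, R4, R5, R7, R8, R10, R11, Iprobe} → V_2 = 0.000
Node n3: branches {R4, R6, R11, R12, Iprobe} → V_3 = 0.01972
Node n4: branches {R1, R3, R5, R8, R9} → V_4 = 0.000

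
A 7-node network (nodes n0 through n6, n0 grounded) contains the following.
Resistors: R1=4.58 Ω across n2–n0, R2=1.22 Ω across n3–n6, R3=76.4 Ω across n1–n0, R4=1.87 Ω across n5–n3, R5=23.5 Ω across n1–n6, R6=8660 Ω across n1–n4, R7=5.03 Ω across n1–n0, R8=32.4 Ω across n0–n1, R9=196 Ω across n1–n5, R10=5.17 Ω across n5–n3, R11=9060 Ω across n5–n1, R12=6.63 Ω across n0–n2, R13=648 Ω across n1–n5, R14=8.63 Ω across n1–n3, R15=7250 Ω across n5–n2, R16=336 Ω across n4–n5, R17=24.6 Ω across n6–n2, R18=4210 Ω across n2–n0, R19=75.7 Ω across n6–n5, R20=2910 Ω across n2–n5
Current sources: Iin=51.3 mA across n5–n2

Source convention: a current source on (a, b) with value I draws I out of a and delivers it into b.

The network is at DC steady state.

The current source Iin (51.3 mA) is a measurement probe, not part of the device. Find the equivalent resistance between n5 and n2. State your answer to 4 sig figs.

Element admittances at DC:
  Y(R1) = 0.2183 S between n2,n0
  Y(R2) = 0.8197 S between n3,n6
  Y(R3) = 0.01309 S between n1,n0
  Y(R4) = 0.5348 S between n5,n3
  Y(R5) = 0.04255 S between n1,n6
  Y(R6) = 0.0001155 S between n1,n4
  Y(R7) = 0.1988 S between n1,n0
  Y(R8) = 0.03086 S between n0,n1
  Y(R9) = 0.005102 S between n1,n5
  Y(R10) = 0.1934 S between n5,n3
  Y(R11) = 0.0001104 S between n5,n1
  Y(R12) = 0.1508 S between n0,n2
  Y(R13) = 0.001543 S between n1,n5
  Y(R14) = 0.1159 S between n1,n3
  Y(R15) = 0.0001379 S between n5,n2
  Y(R16) = 0.002976 S between n4,n5
  Y(R17) = 0.04065 S between n6,n2
  Y(R18) = 0.0002375 S between n2,n0
  Y(R19) = 0.01321 S between n6,n5
  Y(R20) = 0.0003436 S between n2,n5
  Iin: injects 0.0513 A into n2 (from n5)
Assemble and solve the 6×6 MNA system:
  V(n1)=-0.1407  V(n2)=0.09245  V(n3)=-0.3519  V(n4)=-0.4074  V(n5)=-0.4177  V(n6)=-0.3233

R_eq = 9.945 Ω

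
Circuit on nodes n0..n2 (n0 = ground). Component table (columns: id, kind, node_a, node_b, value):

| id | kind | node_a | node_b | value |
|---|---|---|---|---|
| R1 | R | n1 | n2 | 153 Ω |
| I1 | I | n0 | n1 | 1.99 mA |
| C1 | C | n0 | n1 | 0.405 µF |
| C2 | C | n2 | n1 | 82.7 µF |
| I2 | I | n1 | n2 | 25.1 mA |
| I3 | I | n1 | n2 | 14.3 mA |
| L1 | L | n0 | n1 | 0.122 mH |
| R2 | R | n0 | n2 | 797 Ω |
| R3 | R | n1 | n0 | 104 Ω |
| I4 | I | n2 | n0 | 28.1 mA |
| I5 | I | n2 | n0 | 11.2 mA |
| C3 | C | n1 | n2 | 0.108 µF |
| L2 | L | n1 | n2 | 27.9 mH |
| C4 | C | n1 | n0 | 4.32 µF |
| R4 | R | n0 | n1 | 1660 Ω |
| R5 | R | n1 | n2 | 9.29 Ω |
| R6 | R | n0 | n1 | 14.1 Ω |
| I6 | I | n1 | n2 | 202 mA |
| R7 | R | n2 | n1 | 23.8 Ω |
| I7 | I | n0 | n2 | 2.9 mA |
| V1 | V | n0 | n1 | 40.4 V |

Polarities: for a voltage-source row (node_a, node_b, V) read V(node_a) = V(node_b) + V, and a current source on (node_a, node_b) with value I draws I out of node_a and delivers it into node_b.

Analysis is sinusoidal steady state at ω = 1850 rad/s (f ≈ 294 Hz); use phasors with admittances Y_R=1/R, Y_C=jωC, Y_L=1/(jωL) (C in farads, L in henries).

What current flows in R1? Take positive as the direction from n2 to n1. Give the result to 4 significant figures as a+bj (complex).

0.006162-0.005238j A

MNA unknowns: 2 node voltages V₁..V_2 plus 1 source current (V1)
R1: Y=0.006536+0.000j on G[1,2]
I1: z[0]−=0.00199, z[1]+=0.00199
C1: Y=0.000+0.0007493j on G[0,1]
C2: Y=0.000+0.1530j on G[2,1]
I2: z[1]−=0.0251, z[2]+=0.0251
I3: z[1]−=0.0143, z[2]+=0.0143
L1: Y=0.000-4.431j on G[0,1]
R2: Y=0.001255+0.000j on G[0,2]
R3: Y=0.009615+0.000j on G[1,0]
I4: z[2]−=0.0281, z[0]+=0.0281
I5: z[2]−=0.0112, z[0]+=0.0112
C3: Y=0.000+0.0001998j on G[1,2]
L2: Y=0.000-0.01937j on G[1,2]
C4: Y=0.000+0.007992j on G[1,0]
R4: Y=0.0006024+0.000j on G[0,1]
R5: Y=0.1076+0.000j on G[1,2]
R6: Y=0.07092+0.000j on G[0,1]
I6: z[1]−=0.202, z[2]+=0.202
R7: Y=0.04202+0.000j on G[2,1]
I7: z[0]−=0.0029, z[2]+=0.0029
V1: row V0−V1=40.4, i_V1 at 0,1
solve → V1=-40.40+0.000j, V2=-39.46-0.8014j
aux → i_V1=-3.293+178.6j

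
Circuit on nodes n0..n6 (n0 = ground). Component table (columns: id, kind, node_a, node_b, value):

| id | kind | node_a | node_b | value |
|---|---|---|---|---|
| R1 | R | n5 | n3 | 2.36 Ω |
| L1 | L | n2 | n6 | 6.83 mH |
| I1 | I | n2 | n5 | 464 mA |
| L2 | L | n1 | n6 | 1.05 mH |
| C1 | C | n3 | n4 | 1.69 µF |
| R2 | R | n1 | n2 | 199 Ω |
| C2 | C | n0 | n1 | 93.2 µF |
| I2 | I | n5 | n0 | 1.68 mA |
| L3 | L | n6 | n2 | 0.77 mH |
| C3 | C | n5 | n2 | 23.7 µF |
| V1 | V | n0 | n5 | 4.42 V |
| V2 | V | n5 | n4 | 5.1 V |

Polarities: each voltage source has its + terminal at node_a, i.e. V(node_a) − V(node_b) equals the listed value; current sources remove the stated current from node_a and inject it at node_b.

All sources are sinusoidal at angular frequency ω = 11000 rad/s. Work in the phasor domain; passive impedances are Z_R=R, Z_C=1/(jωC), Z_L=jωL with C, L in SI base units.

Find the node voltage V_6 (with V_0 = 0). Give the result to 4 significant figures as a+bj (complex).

Apply KCL at each of the 6 non-ground nodes and solve the resulting linear system.
Node n1: branches {L2, R2, C2} → V_1 = 0.3147-0.08189j
Node n2: branches {L1, I1, R2, L3, C3} → V_2 = -5.658+2.102j
Node n3: branches {R1, C1} → V_3 = -4.430-0.2233j
Node n4: branches {C1, V2} → V_4 = -9.520+0.000j
Node n5: branches {R1, I1, I2, C3, V1, V2} → V_5 = -4.420+0.000j
Node n6: branches {L1, L2, L3} → V_6 = -3.285+1.234j
Source currents: i(V1)=0.08563+0.3227j, i(V2)=-0.004152-0.09463j

-3.285+1.234j V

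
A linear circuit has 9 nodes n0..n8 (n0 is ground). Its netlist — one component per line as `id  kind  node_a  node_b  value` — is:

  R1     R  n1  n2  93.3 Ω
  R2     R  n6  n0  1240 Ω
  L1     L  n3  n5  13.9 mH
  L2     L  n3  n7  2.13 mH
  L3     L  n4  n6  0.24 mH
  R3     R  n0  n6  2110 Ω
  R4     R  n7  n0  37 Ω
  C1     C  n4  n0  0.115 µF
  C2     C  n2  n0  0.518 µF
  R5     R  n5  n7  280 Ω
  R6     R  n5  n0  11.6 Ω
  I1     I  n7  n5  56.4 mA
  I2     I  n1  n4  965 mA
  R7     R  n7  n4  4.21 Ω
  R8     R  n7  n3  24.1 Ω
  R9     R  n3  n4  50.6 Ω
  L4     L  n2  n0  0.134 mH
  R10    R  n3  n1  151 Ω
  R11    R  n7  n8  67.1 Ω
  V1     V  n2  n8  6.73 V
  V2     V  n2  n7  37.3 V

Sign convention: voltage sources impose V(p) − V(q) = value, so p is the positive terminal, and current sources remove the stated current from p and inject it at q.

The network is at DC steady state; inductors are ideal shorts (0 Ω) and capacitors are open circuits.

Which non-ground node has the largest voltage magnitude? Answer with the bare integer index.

1

Apply KCL at each of the 8 non-ground nodes and solve the resulting linear system.
Node n1: branches {R1, I2, R10} → V_1 = -69.89
Node n2: branches {R1, C2, L4, V1, V2} → V_2 = 0.000
Node n3: branches {L1, L2, R8, R9, R10} → V_3 = -37.30
Node n4: branches {L3, C1, I2, R7, R9} → V_4 = -33.38
Node n5: branches {L1, R5, R6, I1} → V_5 = -37.30
Node n6: branches {R2, L3, R3} → V_6 = -33.38
Node n7: branches {L2, R4, R5, I1, R7, R8, R11, V2} → V_7 = -37.30
Node n8: branches {R11, V1} → V_8 = -6.730
Source currents: i(L1)=-3.272, i(L2)=3.133, i(L3)=-0.04274, i(L4)=4.266, i(V1)=0.4556, i(V2)=-5.471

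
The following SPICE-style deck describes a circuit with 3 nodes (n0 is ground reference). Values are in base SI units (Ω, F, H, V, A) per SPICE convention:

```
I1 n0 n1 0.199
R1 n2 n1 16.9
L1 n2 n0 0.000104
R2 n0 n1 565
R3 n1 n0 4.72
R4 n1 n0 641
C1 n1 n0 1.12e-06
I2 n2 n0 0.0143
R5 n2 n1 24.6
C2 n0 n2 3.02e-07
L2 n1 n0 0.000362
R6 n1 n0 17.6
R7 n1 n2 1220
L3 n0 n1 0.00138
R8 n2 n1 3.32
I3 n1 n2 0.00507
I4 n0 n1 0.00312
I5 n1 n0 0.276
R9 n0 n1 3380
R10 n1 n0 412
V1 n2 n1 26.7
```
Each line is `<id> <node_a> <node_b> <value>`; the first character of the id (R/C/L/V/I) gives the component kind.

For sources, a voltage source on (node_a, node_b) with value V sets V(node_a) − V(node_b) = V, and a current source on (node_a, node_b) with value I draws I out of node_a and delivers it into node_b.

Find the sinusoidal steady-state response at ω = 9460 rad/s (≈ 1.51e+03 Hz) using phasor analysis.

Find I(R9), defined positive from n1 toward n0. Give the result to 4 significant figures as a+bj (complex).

MNA unknowns: 2 node voltages V₁..V_2 plus 1 source current (V1)
I1: z[0]−=0.199, z[1]+=0.199
R1: Y=0.05917+0.000j on G[2,1]
L1: Y=0.000-1.016j on G[2,0]
R2: Y=0.001770+0.000j on G[0,1]
R3: Y=0.2119+0.000j on G[1,0]
R4: Y=0.001560+0.000j on G[1,0]
C1: Y=0.000+0.01060j on G[1,0]
I2: z[2]−=0.0143, z[0]+=0.0143
R5: Y=0.04065+0.000j on G[2,1]
C2: Y=0.000+0.002857j on G[0,2]
L2: Y=0.000-0.2920j on G[1,0]
R6: Y=0.05682+0.000j on G[1,0]
R7: Y=0.0008197+0.000j on G[1,2]
L3: Y=0.000-0.07660j on G[0,1]
R8: Y=0.3012+0.000j on G[2,1]
I3: z[1]−=0.00507, z[2]+=0.00507
I4: z[0]−=0.00312, z[1]+=0.00312
I5: z[1]−=0.276, z[0]+=0.276
R9: Y=0.0002959+0.000j on G[0,1]
R10: Y=0.002427+0.000j on G[1,0]
V1: row V2−V1=26.7, i_V1 at 2,1
solve → V1=-18.98+3.738j, V2=7.718+3.738j
aux → i_V1=-14.53+7.823j

-0.005616+0.001106j A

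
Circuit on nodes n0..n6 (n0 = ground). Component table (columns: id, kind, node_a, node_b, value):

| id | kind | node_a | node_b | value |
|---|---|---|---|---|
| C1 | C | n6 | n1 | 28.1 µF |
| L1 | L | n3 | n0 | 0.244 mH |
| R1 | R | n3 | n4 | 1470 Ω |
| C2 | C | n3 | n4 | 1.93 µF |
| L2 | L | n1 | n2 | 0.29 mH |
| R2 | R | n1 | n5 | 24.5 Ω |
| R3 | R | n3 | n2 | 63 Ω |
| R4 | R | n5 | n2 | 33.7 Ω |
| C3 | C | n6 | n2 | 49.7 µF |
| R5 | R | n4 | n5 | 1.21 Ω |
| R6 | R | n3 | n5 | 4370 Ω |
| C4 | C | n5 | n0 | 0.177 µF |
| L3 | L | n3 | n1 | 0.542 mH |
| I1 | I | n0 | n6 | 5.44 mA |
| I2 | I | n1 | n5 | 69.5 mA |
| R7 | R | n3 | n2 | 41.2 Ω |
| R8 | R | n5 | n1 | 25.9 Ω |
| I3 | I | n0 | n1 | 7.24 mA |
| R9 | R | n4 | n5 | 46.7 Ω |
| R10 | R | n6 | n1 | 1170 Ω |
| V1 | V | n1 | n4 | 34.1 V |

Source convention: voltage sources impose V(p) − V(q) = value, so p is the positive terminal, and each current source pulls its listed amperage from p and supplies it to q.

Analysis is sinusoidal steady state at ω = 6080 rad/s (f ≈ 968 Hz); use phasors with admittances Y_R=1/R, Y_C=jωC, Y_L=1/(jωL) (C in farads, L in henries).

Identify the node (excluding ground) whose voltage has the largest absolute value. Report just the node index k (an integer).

MNA unknowns: 6 node voltages V₁..V_6 plus 1 source current (V1)
C1: Y=0.000+0.1708j on G[6,1]
L1: Y=0.000-0.6741j on G[3,0]
R1: Y=0.0006803+0.000j on G[3,4]
C2: Y=0.000+0.01173j on G[3,4]
L2: Y=0.000-0.5672j on G[1,2]
R2: Y=0.04082+0.000j on G[1,5]
R3: Y=0.01587+0.000j on G[3,2]
R4: Y=0.02967+0.000j on G[5,2]
C3: Y=0.000+0.3022j on G[6,2]
R5: Y=0.8264+0.000j on G[4,5]
R6: Y=0.0002288+0.000j on G[3,5]
C4: Y=0.000+0.001076j on G[5,0]
L3: Y=0.000-0.3035j on G[3,1]
I1: z[0]−=0.00544, z[6]+=0.00544
I2: z[1]−=0.0695, z[5]+=0.0695
R7: Y=0.02427+0.000j on G[3,2]
R8: Y=0.03861+0.000j on G[5,1]
I3: z[0]−=0.00724, z[1]+=0.00724
R9: Y=0.02141+0.000j on G[4,5]
R10: Y=0.0008547+0.000j on G[6,1]
V1: row V1−V4=34.1, i_V1 at 1,4
solve → V1=-1.724+0.4351j, V2=-1.957-1.328j, V3=-0.05087+0.01948j, V4=-35.82+0.4351j, V5=-31.86+0.4162j, V6=-1.871-0.7028j
aux → i_V1=-3.388-0.4035j

4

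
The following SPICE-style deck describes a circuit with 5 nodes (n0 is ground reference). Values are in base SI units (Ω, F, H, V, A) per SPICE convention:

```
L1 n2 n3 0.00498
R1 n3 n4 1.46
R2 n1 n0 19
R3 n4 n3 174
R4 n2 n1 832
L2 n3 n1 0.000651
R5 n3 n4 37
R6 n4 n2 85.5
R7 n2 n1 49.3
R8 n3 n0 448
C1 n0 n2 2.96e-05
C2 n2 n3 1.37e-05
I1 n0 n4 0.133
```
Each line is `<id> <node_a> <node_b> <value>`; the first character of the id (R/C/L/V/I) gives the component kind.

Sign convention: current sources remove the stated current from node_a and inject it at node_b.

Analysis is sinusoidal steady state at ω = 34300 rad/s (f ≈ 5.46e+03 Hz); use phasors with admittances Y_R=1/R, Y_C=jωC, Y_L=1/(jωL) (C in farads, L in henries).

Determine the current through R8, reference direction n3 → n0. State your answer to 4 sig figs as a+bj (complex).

Element admittances at ω=34300 rad/s:
  Y(L1) = 0.000-0.005854j S between n2,n3
  Y(R1) = 0.6849+0.000j S between n3,n4
  Y(R2) = 0.05263+0.000j S between n1,n0
  Y(R3) = 0.005747+0.000j S between n4,n3
  Y(R4) = 0.001202+0.000j S between n2,n1
  Y(L2) = 0.000-0.04478j S between n3,n1
  Y(R5) = 0.02703+0.000j S between n3,n4
  Y(R6) = 0.01170+0.000j S between n4,n2
  Y(R7) = 0.02028+0.000j S between n2,n1
  Y(R8) = 0.002232+0.000j S between n3,n0
  Y(C1) = 0.000+1.015j S between n0,n2
  Y(C2) = 0.000+0.4699j S between n2,n3
  I1: injects 0.133 A into n4 (from n0)
Assemble and solve the 4×4 MNA system:
  V(n1)=-0.1678-0.1656j  V(n2)=0.009572-0.1396j  V(n3)=0.03936-0.4479j  V(n4)=0.2212-0.4430j

8.787e-05-0.0009998j A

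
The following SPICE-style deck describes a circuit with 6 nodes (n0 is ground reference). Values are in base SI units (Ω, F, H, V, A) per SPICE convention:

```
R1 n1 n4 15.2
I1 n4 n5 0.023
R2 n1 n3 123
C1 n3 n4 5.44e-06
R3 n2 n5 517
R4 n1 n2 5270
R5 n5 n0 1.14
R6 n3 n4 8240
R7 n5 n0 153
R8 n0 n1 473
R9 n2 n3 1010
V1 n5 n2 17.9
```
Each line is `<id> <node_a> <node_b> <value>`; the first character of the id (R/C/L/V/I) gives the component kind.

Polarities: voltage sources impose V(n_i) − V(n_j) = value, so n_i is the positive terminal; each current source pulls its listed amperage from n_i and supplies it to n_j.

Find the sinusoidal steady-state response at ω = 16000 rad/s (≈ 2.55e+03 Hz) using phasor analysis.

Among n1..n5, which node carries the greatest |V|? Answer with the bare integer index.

Apply KCL at each of the 5 non-ground nodes and solve the resulting linear system.
Node n1: branches {R1, R2, R4, R8} → V_1 = -13.27-0.003611j
Node n2: branches {R3, R4, R9, V1} → V_2 = -17.87+8.638e-06j
Node n3: branches {R2, C1, R6, R9} → V_3 = -13.64+0.008412j
Node n4: branches {R1, I1, C1, R6} → V_4 = -13.64-0.005223j
Node n5: branches {I1, R3, R5, R7, V1} → V_5 = 0.03175+8.638e-06j
Source currents: i(V1)=-0.03968-7.634e-06j

2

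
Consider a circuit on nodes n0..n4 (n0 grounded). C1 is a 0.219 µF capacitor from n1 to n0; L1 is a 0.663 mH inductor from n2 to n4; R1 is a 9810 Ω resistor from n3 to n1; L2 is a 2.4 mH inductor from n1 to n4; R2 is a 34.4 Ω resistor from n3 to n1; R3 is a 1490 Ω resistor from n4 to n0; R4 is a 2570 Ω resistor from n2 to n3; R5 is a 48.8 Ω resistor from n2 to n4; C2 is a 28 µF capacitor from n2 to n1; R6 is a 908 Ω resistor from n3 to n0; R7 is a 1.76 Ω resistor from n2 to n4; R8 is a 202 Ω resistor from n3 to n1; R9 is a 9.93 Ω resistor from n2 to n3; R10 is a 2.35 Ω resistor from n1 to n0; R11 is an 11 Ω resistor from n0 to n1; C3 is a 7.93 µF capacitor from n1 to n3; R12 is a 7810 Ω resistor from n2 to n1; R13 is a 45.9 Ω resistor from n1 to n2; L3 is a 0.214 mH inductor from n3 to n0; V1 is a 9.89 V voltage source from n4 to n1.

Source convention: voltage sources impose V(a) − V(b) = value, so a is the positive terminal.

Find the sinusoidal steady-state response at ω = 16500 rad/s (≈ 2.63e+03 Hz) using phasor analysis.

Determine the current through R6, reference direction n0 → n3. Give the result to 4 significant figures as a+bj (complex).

MNA unknowns: 4 node voltages V₁..V_4 plus 1 source current (V1)
C1: Y=0.000+0.003613j on G[1,0]
L1: Y=0.000-0.09141j on G[2,4]
R1: Y=0.0001019+0.000j on G[3,1]
L2: Y=0.000-0.02525j on G[1,4]
R2: Y=0.02907+0.000j on G[3,1]
R3: Y=0.0006711+0.000j on G[4,0]
R4: Y=0.0003891+0.000j on G[2,3]
R5: Y=0.02049+0.000j on G[2,4]
C2: Y=0.000+0.4620j on G[2,1]
R6: Y=0.001101+0.000j on G[3,0]
R7: Y=0.5682+0.000j on G[2,4]
R8: Y=0.004950+0.000j on G[3,1]
R9: Y=0.1007+0.000j on G[2,3]
R10: Y=0.4255+0.000j on G[1,0]
R11: Y=0.09091+0.000j on G[0,1]
C3: Y=0.000+0.1308j on G[1,3]
R12: Y=0.0001280+0.000j on G[2,1]
R13: Y=0.02179+0.000j on G[1,2]
L3: Y=0.000-0.2832j on G[3,0]
V1: row V4−V1=9.89, i_V1 at 4,1
solve → V1=-0.2623+1.364j, V2=5.908-3.247j, V3=2.489+0.4632j, V4=9.628+1.364j
aux → i_V1=-2.618-2.126j

-0.002741-0.0005101j A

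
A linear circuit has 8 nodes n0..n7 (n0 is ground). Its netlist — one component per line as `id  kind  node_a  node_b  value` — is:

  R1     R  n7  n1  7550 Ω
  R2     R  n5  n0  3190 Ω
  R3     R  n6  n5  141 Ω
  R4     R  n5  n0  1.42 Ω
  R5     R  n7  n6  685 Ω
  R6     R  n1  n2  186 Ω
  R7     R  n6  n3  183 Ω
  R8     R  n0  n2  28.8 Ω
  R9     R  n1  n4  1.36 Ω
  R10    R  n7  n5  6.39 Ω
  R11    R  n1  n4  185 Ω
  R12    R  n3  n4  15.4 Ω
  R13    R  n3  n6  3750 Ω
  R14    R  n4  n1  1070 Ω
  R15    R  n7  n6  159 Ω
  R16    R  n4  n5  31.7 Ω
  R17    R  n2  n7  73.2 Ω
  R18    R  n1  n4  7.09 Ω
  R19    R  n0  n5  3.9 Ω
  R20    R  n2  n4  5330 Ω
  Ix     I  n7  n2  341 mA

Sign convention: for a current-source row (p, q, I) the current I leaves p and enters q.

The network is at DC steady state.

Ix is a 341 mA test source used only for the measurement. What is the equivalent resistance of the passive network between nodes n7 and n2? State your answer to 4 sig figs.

Apply KCL at each of the 7 non-ground nodes and solve the resulting linear system.
Node n1: branches {R1, R6, R9, R11, R14, R18} → V_1 = 0.5712
Node n2: branches {R6, R8, R17, R20, Ix} → V_2 = 5.956
Node n3: branches {R7, R12, R13} → V_3 = 0.4481
Node n4: branches {R9, R11, R12, R14, R16, R18, R20} → V_4 = 0.5387
Node n5: branches {R2, R3, R4, R10, R16, R19} → V_5 = -0.2152
Node n6: branches {R3, R5, R7, R13, R15} → V_6 = -0.5793
Node n7: branches {R1, R5, R10, R15, R17, Ix} → V_7 = -1.672

R_eq = 22.37 Ω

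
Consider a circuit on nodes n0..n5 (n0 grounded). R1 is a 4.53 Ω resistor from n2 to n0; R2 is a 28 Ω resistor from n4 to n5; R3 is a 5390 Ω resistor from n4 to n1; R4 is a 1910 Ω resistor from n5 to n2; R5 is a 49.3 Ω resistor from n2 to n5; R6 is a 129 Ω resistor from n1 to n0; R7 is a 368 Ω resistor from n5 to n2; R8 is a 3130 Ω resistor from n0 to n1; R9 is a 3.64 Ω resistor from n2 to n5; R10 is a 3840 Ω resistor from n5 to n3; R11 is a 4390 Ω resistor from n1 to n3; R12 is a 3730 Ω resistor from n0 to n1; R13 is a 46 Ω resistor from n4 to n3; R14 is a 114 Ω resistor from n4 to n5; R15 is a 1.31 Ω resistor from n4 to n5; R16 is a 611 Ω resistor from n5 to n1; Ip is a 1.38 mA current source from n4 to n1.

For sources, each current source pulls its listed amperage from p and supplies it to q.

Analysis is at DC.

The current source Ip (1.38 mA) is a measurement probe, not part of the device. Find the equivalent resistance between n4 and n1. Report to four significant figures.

MNA unknowns: 5 node voltages V₁..V_5
R1: Y=0.2208 on G[2,0]
R2: Y=0.03571 on G[4,5]
R3: Y=0.0001855 on G[4,1]
R4: Y=0.0005236 on G[5,2]
R5: Y=0.02028 on G[2,5]
R6: Y=0.007752 on G[1,0]
R7: Y=0.002717 on G[5,2]
R8: Y=0.0003195 on G[0,1]
R9: Y=0.2747 on G[2,5]
R10: Y=0.0002604 on G[5,3]
R11: Y=0.0002278 on G[1,3]
R12: Y=0.0002681 on G[0,1]
R13: Y=0.02174 on G[4,3]
R14: Y=0.008772 on G[4,5]
R15: Y=0.7634 on G[4,5]
R16: Y=0.001637 on G[5,1]
Ip: z[4]−=0.00138, z[1]+=0.00138
solve → V1=0.1311, V2=-0.004952, V3=-0.008787, V4=-0.01025, V5=-0.008618

R_eq = 102.4 Ω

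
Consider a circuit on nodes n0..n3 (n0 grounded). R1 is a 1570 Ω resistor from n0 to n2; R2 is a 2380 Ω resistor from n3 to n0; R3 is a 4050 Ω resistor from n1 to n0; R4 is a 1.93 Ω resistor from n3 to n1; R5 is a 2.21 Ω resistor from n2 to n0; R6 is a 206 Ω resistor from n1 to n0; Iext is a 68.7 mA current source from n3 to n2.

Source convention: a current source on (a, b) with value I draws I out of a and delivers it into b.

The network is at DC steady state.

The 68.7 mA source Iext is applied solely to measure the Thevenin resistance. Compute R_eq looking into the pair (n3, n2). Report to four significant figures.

R_eq = 185.0 Ω

MNA unknowns: 3 node voltages V₁..V_3
R1: Y=0.0006369 on G[0,2]
R2: Y=0.0004202 on G[3,0]
R3: Y=0.0002469 on G[1,0]
R4: Y=0.5181 on G[3,1]
R5: Y=0.4525 on G[2,0]
R6: Y=0.004854 on G[1,0]
Iext: z[3]−=0.0687, z[2]+=0.0687
solve → V1=-12.43, V2=0.1516, V3=-12.56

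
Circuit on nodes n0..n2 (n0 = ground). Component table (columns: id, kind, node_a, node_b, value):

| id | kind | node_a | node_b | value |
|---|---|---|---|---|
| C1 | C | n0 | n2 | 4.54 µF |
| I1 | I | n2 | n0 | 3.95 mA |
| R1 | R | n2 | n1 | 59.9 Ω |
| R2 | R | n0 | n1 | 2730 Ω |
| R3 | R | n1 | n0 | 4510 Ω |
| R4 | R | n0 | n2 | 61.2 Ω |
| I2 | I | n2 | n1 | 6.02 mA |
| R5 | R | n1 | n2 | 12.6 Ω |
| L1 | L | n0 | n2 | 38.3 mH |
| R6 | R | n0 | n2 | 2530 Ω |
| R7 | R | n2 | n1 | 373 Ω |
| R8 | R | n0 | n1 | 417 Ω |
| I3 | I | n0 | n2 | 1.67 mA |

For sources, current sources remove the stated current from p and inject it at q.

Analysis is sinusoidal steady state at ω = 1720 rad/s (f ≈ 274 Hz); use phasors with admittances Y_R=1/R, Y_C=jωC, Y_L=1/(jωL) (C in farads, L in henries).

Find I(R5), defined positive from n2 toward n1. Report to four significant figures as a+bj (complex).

-0.004952-9.592e-05j A

Element admittances at ω=1720 rad/s:
  Y(C1) = 0.000+0.007809j S between n0,n2
  I1: injects 0.00395 A into n0 (from n2)
  Y(R1) = 0.01669+0.000j S between n2,n1
  Y(R2) = 0.0003663+0.000j S between n0,n1
  Y(R3) = 0.0002217+0.000j S between n1,n0
  Y(R4) = 0.01634+0.000j S between n0,n2
  I2: injects 0.00602 A into n1 (from n2)
  Y(R5) = 0.07937+0.000j S between n1,n2
  Y(L1) = 0.000-0.01518j S between n0,n2
  Y(R6) = 0.0003953+0.000j S between n0,n2
  Y(R7) = 0.002681+0.000j S between n2,n1
  Y(R8) = 0.002398+0.000j S between n0,n1
  I3: injects 0.00167 A into n2 (from n0)
Assemble and solve the 2×2 MNA system:
  V(n1)=-0.04727-0.03997j  V(n2)=-0.1097-0.04117j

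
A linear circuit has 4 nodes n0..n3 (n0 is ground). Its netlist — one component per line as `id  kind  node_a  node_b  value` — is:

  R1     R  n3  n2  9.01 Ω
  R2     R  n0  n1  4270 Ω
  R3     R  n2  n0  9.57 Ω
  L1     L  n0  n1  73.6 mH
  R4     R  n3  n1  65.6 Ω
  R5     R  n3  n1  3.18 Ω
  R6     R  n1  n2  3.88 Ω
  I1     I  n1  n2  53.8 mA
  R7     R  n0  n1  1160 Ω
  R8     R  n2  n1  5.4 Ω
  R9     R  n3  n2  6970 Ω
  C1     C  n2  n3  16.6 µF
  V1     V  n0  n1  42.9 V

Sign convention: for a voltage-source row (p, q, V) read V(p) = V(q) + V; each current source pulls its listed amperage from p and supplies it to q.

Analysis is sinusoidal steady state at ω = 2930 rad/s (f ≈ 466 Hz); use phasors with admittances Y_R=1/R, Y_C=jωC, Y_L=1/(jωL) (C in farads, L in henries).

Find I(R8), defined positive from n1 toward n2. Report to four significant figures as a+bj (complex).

Apply KCL at each of the 3 non-ground nodes and solve the resulting linear system.
Node n1: branches {R2, L1, R4, R5, R6, I1, R7, R8, V1} → V_1 = -42.90+0.000j
Node n2: branches {R1, R3, R6, I1, R8, R9, C1} → V_2 = -35.75-0.3033j
Node n3: branches {R1, R4, R5, R9, C1} → V_3 = -41.01+0.5036j
Source currents: i(V1)=-3.783+0.1672j

-1.324+0.05617j A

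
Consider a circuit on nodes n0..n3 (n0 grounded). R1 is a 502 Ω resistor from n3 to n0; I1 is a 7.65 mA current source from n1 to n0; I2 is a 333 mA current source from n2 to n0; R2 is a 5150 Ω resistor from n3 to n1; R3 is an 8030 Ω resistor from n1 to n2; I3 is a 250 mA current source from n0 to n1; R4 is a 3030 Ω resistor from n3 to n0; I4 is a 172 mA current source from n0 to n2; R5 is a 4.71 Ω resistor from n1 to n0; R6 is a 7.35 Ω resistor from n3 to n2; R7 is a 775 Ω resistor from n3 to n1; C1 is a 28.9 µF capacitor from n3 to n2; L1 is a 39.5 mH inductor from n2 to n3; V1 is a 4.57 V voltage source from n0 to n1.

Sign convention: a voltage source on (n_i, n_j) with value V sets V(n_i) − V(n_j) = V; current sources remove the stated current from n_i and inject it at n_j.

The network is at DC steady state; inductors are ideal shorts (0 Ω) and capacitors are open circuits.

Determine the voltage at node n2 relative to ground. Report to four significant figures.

-42.83 V

Apply KCL at each of the 3 non-ground nodes and solve the resulting linear system.
Node n1: branches {I1, R2, R3, I3, R5, R7, V1} → V_1 = -4.570
Node n2: branches {I2, R3, I4, R6, C1, L1} → V_2 = -42.83
Node n3: branches {R1, R2, R4, R6, R7, C1, L1} → V_3 = -42.83
Source currents: i(L1)=-0.1562, i(V1)=-1.151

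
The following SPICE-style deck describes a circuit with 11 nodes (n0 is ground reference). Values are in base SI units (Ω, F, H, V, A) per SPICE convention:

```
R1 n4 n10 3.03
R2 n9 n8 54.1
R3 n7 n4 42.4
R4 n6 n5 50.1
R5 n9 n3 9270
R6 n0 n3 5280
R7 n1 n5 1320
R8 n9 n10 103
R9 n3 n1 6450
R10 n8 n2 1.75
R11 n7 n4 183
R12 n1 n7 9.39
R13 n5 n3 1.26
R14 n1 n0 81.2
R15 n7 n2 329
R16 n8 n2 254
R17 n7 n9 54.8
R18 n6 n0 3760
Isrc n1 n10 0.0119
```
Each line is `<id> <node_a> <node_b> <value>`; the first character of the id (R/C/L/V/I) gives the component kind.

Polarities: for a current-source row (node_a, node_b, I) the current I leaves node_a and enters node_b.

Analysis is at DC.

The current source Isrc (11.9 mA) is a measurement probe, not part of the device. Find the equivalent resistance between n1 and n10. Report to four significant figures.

Apply KCL at each of the 10 non-ground nodes and solve the resulting linear system.
Node n1: branches {R7, R9, R12, R14, Isrc} → V_1 = -0.0005878
Node n2: branches {R10, R15, R16} → V_2 = 0.2073
Node n3: branches {R5, R6, R9, R13} → V_3 = 0.01603
Node n4: branches {R1, R3, R11} → V_4 = 0.4390
Node n5: branches {R4, R7, R13} → V_5 = 0.01601
Node n6: branches {R4, R18} → V_6 = 0.01580
Node n7: branches {R3, R11, R12, R15, R17} → V_7 = 0.1109
Node n8: branches {R2, R10, R16} → V_8 = 0.2078
Node n9: branches {R2, R5, R8, R17} → V_9 = 0.2236
Node n10: branches {R1, R8, Isrc} → V_10 = 0.4678

R_eq = 39.36 Ω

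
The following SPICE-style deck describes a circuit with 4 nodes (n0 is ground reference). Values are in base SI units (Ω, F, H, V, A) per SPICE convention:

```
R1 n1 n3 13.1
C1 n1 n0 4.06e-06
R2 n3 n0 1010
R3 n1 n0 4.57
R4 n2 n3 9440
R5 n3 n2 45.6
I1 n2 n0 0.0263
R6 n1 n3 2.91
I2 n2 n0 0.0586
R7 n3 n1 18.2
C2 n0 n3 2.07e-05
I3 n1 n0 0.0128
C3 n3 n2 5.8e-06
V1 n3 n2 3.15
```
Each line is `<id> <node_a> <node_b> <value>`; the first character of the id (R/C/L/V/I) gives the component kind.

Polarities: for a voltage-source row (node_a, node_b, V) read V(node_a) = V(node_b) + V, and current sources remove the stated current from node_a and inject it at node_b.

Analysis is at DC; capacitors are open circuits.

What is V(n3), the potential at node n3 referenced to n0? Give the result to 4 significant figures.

-0.6211 V

MNA unknowns: 3 node voltages V₁..V_3 plus 1 source current (V1)
R1: Y=0.07634 on G[1,3]
C1: Y=0.000 on G[1,0]
R2: Y=0.0009901 on G[3,0]
R3: Y=0.2188 on G[1,0]
R4: Y=0.0001059 on G[2,3]
R5: Y=0.02193 on G[3,2]
I1: z[2]−=0.0263, z[0]+=0.0263
R6: Y=0.3436 on G[1,3]
I2: z[2]−=0.0586, z[0]+=0.0586
R7: Y=0.05495 on G[3,1]
C2: Y=0.000 on G[0,3]
I3: z[1]−=0.0128, z[0]+=0.0128
C3: Y=0.000 on G[3,2]
V1: row V3−V2=3.15, i_V1 at 3,2
solve → V1=-0.4437, V2=-3.771, V3=-0.6211
aux → i_V1=0.01549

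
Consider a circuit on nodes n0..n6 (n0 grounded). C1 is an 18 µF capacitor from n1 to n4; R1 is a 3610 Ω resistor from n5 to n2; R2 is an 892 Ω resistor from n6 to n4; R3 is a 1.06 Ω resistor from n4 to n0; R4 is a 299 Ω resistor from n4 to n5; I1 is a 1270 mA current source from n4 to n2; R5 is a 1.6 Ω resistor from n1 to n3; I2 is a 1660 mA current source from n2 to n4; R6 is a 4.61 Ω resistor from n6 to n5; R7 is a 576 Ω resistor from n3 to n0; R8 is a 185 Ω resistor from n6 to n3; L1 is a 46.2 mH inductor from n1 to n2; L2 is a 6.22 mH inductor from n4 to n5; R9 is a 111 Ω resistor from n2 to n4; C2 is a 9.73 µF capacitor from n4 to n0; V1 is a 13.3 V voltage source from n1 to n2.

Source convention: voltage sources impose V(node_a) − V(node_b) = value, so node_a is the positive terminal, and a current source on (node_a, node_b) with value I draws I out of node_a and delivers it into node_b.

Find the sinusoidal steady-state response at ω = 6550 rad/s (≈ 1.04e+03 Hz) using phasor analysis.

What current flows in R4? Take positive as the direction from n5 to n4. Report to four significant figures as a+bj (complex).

Apply KCL at each of the 6 non-ground nodes and solve the resulting linear system.
Node n1: branches {C1, R5, L1, V1} → V_1 = -0.3087+2.237j
Node n2: branches {R1, I1, I2, L1, R9, V1} → V_2 = -13.61+2.237j
Node n3: branches {R5, R7, R8} → V_3 = -0.3094+2.212j
Node n4: branches {C1, R2, R3, R4, I1, I2, L2, R9, C2} → V_4 = 0.0002931-0.004091j
Node n5: branches {R1, R4, R6, L2} → V_5 = -0.5049-0.01897j
Node n6: branches {R2, R6, R8} → V_6 = -0.4976+0.03508j
Source currents: i(V1)=0.2638+0.06477j

-0.001689-4.975e-05j A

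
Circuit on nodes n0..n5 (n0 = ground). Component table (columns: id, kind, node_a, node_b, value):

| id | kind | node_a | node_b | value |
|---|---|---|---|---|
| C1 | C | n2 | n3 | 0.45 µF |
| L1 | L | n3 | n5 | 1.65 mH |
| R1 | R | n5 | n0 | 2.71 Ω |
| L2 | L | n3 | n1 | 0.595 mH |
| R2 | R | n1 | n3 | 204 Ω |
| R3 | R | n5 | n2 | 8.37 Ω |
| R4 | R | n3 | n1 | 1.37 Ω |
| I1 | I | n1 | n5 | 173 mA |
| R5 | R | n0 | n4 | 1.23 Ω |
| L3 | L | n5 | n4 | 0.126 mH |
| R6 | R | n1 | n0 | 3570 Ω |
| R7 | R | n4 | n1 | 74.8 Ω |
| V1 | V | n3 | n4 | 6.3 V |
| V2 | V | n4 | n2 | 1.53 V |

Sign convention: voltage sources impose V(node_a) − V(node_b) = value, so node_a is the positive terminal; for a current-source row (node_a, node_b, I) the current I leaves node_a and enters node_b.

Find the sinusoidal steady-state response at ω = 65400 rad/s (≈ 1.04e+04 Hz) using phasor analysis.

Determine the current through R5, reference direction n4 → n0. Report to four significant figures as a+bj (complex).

Element admittances at ω=65400 rad/s:
  Y(C1) = 0.000+0.02943j S between n2,n3
  Y(L1) = 0.000-0.009267j S between n3,n5
  Y(R1) = 0.3690+0.000j S between n5,n0
  Y(L2) = 0.000-0.02570j S between n3,n1
  Y(R2) = 0.004902+0.000j S between n1,n3
  Y(R3) = 0.1195+0.000j S between n5,n2
  Y(R4) = 0.7299+0.000j S between n3,n1
  I1: injects 0.173 A into n5 (from n1)
  Y(R5) = 0.8130+0.000j S between n0,n4
  Y(L3) = 0.000-0.1214j S between n5,n4
  Y(R6) = 0.0002801+0.000j S between n1,n0
  Y(R7) = 0.01337+0.000j S between n4,n1
  V1: constraint V(n3)−V(n4) = 6.3
  V2: constraint V(n4)−V(n2) = 1.53
Assemble and solve the 7×7 MNA system:
  V(n1)=5.945+0.03402j  V(n2)=-1.540+0.04591j  V(n3)=6.290+0.04591j  V(n4)=-0.009718+0.04591j  V(n5)=0.01690-0.1012j
  i(V1)=-0.2556-0.1722j  i(V2)=-0.1860-0.2129j

-0.007901+0.03732j A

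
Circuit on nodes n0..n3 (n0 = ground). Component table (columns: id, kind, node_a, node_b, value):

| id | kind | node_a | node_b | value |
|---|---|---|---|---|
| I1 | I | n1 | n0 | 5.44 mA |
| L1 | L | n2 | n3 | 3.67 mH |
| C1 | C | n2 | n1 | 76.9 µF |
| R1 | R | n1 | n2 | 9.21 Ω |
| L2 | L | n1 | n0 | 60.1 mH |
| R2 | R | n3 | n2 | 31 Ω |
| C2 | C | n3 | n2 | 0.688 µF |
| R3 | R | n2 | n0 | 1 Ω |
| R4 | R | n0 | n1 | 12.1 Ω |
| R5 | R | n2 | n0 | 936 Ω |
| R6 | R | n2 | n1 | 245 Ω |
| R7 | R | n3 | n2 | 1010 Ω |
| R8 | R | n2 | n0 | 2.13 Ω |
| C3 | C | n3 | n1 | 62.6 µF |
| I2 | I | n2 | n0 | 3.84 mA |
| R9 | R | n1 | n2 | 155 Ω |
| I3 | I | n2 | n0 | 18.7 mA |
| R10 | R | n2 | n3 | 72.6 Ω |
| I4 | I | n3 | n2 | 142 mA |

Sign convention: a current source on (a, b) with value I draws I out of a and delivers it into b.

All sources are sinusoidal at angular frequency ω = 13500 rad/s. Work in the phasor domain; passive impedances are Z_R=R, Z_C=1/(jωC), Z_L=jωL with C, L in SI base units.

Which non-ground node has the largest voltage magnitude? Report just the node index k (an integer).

3

Element admittances at ω=13500 rad/s:
  I1: injects 0.00544 A into n0 (from n1)
  Y(L1) = 0.000-0.02018j S between n2,n3
  Y(C1) = 0.000+1.038j S between n2,n1
  Y(R1) = 0.1086+0.000j S between n1,n2
  Y(L2) = 0.000-0.001233j S between n1,n0
  Y(R2) = 0.03226+0.000j S between n3,n2
  Y(C2) = 0.000+0.009288j S between n3,n2
  Y(R3) = 1.000+0.000j S between n2,n0
  Y(R4) = 0.08264+0.000j S between n0,n1
  Y(R5) = 0.001068+0.000j S between n2,n0
  Y(R6) = 0.004082+0.000j S between n2,n1
  Y(R7) = 0.0009901+0.000j S between n3,n2
  Y(R8) = 0.4695+0.000j S between n2,n0
  Y(C3) = 0.000+0.8451j S between n3,n1
  I2: injects 0.00384 A into n0 (from n2)
  Y(R9) = 0.006452+0.000j S between n1,n2
  I3: injects 0.0187 A into n0 (from n2)
  Y(R10) = 0.01377+0.000j S between n2,n3
  I4: injects 0.142 A into n2 (from n3)
Assemble and solve the 3×3 MNA system:
  V(n1)=-0.05579+0.1266j  V(n2)=-0.01600-0.007161j  V(n3)=-0.07336+0.2953j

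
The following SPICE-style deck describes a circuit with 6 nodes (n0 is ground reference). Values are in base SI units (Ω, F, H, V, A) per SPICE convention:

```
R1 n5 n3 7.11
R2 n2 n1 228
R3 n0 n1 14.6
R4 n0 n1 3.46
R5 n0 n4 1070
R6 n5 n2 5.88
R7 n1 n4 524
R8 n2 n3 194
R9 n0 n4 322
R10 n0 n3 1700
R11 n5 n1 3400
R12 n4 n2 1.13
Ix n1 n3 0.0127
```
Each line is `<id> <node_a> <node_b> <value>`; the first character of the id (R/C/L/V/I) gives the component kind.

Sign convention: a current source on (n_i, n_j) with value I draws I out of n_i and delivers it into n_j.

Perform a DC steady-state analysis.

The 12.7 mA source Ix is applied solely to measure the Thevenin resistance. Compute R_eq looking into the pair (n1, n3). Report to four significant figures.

Apply KCL at each of the 5 non-ground nodes and solve the resulting linear system.
Node n1: branches {R2, R3, R4, R7, R11, Ix} → V_1 = -0.01463
Node n2: branches {R2, R6, R8, R12} → V_2 = 1.118
Node n3: branches {R1, R8, R10, Ix} → V_3 = 1.262
Node n4: branches {R5, R7, R9, R12} → V_4 = 1.111
Node n5: branches {R1, R6, R11} → V_5 = 1.182

R_eq = 100.5 Ω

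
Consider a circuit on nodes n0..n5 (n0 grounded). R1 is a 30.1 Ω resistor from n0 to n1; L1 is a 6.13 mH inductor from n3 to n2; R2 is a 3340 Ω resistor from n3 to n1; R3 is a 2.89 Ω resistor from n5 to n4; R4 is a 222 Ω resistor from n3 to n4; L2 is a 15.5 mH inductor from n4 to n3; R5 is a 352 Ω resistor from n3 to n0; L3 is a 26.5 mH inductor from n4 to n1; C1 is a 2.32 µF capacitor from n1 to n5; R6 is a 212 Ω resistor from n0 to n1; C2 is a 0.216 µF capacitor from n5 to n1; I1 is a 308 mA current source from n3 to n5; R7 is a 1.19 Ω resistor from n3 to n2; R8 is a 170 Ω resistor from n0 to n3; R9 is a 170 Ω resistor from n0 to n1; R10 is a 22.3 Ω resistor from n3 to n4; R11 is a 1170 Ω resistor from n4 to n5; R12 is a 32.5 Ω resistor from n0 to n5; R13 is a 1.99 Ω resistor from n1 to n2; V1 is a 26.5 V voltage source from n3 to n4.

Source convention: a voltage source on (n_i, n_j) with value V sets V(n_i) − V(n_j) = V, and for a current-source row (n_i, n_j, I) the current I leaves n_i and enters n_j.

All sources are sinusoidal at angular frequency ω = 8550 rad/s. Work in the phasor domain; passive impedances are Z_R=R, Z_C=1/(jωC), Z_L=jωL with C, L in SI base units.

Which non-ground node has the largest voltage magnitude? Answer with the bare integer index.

Apply KCL at each of the 5 non-ground nodes and solve the resulting linear system.
Node n1: branches {R1, R2, L3, C1, R6, C2, R9, R13} → V_1 = 8.311-1.001j
Node n2: branches {L1, R7, R13} → V_2 = 9.129-0.3230j
Node n3: branches {L1, R2, R4, L2, R5, I1, R7, R8, R10, V1} → V_3 = 9.609+0.09311j
Node n4: branches {R3, R4, L2, L3, R10, R11, V1} → V_4 = -16.89+0.09311j
Node n5: branches {R3, C1, C2, I1, R11, R12} → V_5 = -14.56+1.399j
Source currents: i(V1)=-2.111-0.1417j

4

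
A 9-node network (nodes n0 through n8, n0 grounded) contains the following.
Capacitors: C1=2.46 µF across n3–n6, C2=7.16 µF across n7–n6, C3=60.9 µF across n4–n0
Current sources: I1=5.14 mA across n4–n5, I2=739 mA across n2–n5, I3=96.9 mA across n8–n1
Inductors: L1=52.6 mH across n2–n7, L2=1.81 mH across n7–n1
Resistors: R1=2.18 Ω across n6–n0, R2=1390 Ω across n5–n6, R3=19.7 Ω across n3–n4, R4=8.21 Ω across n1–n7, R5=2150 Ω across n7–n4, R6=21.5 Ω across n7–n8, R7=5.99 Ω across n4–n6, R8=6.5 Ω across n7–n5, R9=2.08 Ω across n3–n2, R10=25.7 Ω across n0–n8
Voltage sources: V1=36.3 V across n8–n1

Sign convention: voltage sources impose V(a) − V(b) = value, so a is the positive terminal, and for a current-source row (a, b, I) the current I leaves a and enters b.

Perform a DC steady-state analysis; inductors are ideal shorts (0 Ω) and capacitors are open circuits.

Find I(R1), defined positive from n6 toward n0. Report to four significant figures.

-0.6615 A

Apply KCL at each of the 8 non-ground nodes and solve the resulting linear system.
Node n1: branches {L2, R4, I3, V1} → V_1 = -19.30
Node n2: branches {L1, R9, I2} → V_2 = -19.30
Node n3: branches {C1, R3, R9} → V_3 = -17.97
Node n4: branches {I1, R3, R5, R7, C3} → V_4 = -5.349
Node n5: branches {I1, R2, R8, I2} → V_5 = -14.40
Node n6: branches {C1, C2, R1, R2, R7} → V_6 = -1.442
Node n7: branches {C2, L1, L2, R4, R5, R6, R8} → V_7 = -19.30
Node n8: branches {R6, I3, R10, V1} → V_8 = 17.00
Source currents: i(L1)=-0.09846, i(L2)=2.350, i(V1)=-2.447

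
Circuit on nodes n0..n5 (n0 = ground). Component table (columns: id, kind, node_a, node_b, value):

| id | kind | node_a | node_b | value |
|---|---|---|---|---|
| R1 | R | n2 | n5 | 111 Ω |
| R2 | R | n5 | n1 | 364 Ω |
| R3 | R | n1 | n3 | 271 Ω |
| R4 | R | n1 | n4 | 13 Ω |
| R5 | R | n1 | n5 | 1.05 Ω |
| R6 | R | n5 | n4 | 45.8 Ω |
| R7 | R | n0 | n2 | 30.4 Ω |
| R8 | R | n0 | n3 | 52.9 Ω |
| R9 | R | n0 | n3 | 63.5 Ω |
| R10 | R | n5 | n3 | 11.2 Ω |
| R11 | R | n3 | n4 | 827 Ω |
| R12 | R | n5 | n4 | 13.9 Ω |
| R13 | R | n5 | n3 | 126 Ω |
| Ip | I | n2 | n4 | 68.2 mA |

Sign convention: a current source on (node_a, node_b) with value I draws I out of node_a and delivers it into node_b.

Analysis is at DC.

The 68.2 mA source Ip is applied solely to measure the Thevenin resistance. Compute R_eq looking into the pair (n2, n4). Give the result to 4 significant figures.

Apply KCL at each of the 5 non-ground nodes and solve the resulting linear system.
Node n1: branches {R2, R3, R4, R5} → V_1 = 1.649
Node n2: branches {R1, R7, Ip} → V_2 = -1.279
Node n3: branches {R3, R8, R9, R10, R11, R13} → V_3 = 1.214
Node n4: branches {R4, R6, R11, R12, Ip} → V_4 = 2.027
Node n5: branches {R1, R2, R5, R6, R10, R12, R13} → V_5 = 1.620

R_eq = 48.48 Ω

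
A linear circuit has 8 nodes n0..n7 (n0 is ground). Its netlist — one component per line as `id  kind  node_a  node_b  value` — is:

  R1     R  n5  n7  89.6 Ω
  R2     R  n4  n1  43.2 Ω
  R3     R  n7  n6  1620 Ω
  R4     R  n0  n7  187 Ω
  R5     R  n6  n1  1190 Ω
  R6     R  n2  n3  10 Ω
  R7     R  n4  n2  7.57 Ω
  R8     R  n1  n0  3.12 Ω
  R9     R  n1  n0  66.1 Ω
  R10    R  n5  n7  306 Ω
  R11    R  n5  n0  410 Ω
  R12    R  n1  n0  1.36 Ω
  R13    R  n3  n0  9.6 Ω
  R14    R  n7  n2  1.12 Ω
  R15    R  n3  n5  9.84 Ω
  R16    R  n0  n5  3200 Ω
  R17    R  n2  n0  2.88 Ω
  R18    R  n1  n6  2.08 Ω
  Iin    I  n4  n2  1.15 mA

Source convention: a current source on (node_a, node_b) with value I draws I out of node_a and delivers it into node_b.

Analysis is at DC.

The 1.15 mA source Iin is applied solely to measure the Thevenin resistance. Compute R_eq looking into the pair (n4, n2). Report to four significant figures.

R_eq = 6.512 Ω

Element admittances at DC:
  Y(R1) = 0.01116 S between n5,n7
  Y(R2) = 0.02315 S between n4,n1
  Y(R3) = 0.0006173 S between n7,n6
  Y(R4) = 0.005348 S between n0,n7
  Y(R5) = 0.0008403 S between n6,n1
  Y(R6) = 0.1000 S between n2,n3
  Y(R7) = 0.1321 S between n4,n2
  Y(R8) = 0.3205 S between n1,n0
  Y(R9) = 0.01513 S between n1,n0
  Y(R10) = 0.003268 S between n5,n7
  Y(R11) = 0.002439 S between n5,n0
  Y(R12) = 0.7353 S between n1,n0
  Y(R13) = 0.1042 S between n3,n0
  Y(R14) = 0.8929 S between n7,n2
  Y(R15) = 0.1016 S between n3,n5
  Y(R16) = 0.0003125 S between n0,n5
  Y(R17) = 0.3472 S between n2,n0
  Y(R18) = 0.4808 S between n1,n6
  Iin: injects 0.00115 A into n2 (from n4)
Assemble and solve the 7×7 MNA system:
  V(n1)=-0.0001498  V(n2)=0.0003938  V(n3)=0.0002018  V(n4)=-0.007095  V(n5)=0.0002198  V(n6)=-0.0001491  V(n7)=0.0003884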